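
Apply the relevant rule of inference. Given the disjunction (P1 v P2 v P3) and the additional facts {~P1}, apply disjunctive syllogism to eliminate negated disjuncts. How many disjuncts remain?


Original disjuncts (3): P1, P2, P3
Negated (eliminate): ~P1
Remaining disjuncts: P2, P3
Count = 3 - 1 = 2

2


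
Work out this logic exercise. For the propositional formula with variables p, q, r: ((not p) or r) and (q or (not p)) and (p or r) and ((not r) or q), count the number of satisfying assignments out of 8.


Evaluate all 8 assignments for p, q, r:
p=0, q=0, r=0: 0
p=0, q=0, r=1: 0
p=0, q=1, r=0: 0
p=0, q=1, r=1: 1
p=1, q=0, r=0: 0
p=1, q=0, r=1: 0
p=1, q=1, r=0: 0
p=1, q=1, r=1: 1
Satisfying count = 2

2


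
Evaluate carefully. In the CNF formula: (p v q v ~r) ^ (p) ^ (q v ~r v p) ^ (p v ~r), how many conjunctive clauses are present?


A CNF formula is a conjunction of clauses.
Clauses are separated by ^.
Counting the conjuncts: 4 clauses.

4


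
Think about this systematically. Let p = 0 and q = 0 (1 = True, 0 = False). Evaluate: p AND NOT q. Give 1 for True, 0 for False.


p = 0, q = 0
Operation: p AND NOT q
Evaluate: 0 AND NOT 0 = 0

0


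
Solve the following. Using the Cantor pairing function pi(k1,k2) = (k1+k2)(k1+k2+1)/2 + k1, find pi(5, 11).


k1 + k2 = 16
(k1+k2)(k1+k2+1)/2 = 16 * 17 / 2 = 136
pi = 136 + 5 = 141

141


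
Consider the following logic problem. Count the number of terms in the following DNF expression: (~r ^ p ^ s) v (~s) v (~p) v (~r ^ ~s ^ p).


A DNF formula is a disjunction of terms (conjunctions).
Terms are separated by v.
Counting the disjuncts: 4 terms.

4


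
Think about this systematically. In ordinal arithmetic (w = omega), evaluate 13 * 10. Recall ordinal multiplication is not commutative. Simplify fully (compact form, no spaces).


Compute 13 * 10.
Ordinal * is associative and left-distributive over +, but NOT commutative; for finite n>1, n*w = w but w*n stays w*n.
Both finite; ordinal * agrees with natural *: 13 * 10 = 130.
Result = 130

130


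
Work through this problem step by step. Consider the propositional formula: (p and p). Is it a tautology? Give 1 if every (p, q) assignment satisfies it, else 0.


Check all 4 assignments:
p=0, q=0: 0
p=0, q=1: 0
p=1, q=0: 1
p=1, q=1: 1
Satisfying count = 2/4.
Tautology iff count = 4: no.

0


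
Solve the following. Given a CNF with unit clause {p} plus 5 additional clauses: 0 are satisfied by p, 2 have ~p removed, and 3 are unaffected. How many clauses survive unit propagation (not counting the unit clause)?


Satisfied (removed): 0
Shortened (remain): 2
Unchanged (remain): 3
Remaining = 2 + 3 = 5

5


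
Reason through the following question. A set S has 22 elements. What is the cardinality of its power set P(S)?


The power set of a set with n elements has 2^n elements.
|P(S)| = 2^22 = 4194304

4194304


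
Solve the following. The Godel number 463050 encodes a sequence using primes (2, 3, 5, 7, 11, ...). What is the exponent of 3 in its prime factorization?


Factorize 463050 by dividing by 3 repeatedly.
Division steps: 3 divides 463050 exactly 3 time(s).
Exponent of 3 = 3

3


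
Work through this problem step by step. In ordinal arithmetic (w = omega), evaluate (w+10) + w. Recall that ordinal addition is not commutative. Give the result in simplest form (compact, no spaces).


Compute (w+10) + w.
Ordinal + is associative but NOT commutative; for finite n>0, n + w = w but w + n stays w+n.
(w+10) + w = w + (10+w) = w + w = w*2 (the finite tail 10 is absorbed by the right w).
Result = w*2

w*2


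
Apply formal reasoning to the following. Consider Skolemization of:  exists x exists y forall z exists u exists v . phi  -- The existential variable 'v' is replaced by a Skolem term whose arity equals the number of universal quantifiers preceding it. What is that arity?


Quantifier prefix: exists x exists y forall z exists u exists v
'v' is existentially quantified at position 5.
Universal variables preceding it: z
Skolem function arity = 1

1


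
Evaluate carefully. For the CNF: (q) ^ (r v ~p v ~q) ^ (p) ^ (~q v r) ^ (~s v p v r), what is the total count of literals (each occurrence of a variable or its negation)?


Counting literals in each clause:
Clause 1: 1 literal(s)
Clause 2: 3 literal(s)
Clause 3: 1 literal(s)
Clause 4: 2 literal(s)
Clause 5: 3 literal(s)
Total = 10

10


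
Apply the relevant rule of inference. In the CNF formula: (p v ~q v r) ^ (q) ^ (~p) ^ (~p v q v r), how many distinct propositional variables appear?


Identify each variable that appears in the formula.
Variables found: p, q, r
Count = 3

3


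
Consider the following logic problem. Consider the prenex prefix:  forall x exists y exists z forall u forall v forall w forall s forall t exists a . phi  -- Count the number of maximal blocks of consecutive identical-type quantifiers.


Quantifier-type sequence: A E E A A A A A E  (A=forall, E=exists)
Group into maximal same-type runs:
  Ax1 | Ex2 | Ax5 | Ex1
Number of blocks = 4

4


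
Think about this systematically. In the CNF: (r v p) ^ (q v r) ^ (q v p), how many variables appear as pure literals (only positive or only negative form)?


Check each variable for pure literal status:
p: pure positive
q: pure positive
r: pure positive
Pure literal count = 3

3


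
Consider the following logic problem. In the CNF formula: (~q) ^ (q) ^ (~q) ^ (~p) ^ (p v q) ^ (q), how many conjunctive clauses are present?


A CNF formula is a conjunction of clauses.
Clauses are separated by ^.
Counting the conjuncts: 6 clauses.

6


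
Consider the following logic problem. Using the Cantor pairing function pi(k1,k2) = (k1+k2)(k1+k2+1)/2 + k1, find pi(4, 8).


k1 + k2 = 12
(k1+k2)(k1+k2+1)/2 = 12 * 13 / 2 = 78
pi = 78 + 4 = 82

82


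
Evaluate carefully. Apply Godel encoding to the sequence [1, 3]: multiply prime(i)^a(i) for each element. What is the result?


Encode each element as an exponent of the corresponding prime:
  2^1 = 2
  3^3 = 27
Product = 2 * 27 = 54

54


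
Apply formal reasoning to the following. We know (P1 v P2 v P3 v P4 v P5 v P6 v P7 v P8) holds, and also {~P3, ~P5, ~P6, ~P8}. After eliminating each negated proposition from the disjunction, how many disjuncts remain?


Original disjuncts (8): P1, P2, P3, P4, P5, P6, P7, P8
Negated (eliminate): ~P3, ~P5, ~P6, ~P8
Remaining disjuncts: P1, P2, P4, P7
Count = 8 - 4 = 4

4


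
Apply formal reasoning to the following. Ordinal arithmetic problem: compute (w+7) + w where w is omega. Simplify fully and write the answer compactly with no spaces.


Compute (w+7) + w.
Ordinal + is associative but NOT commutative; for finite n>0, n + w = w but w + n stays w+n.
(w+7) + w = w + (7+w) = w + w = w*2 (the finite tail 7 is absorbed by the right w).
Result = w*2

w*2


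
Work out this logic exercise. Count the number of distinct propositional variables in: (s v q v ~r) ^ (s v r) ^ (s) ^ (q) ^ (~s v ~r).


Identify each variable that appears in the formula.
Variables found: q, r, s
Count = 3

3


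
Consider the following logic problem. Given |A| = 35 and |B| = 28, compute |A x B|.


The Cartesian product A x B contains all ordered pairs (a, b).
|A x B| = |A| * |B| = 35 * 28 = 980

980


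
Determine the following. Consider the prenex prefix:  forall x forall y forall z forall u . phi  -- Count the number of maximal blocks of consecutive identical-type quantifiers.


Quantifier-type sequence: A A A A  (A=forall, E=exists)
Group into maximal same-type runs:
  Ax4
Number of blocks = 1

1


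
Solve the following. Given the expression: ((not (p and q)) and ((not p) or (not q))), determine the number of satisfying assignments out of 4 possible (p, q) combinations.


Check all 4 assignments:
p=0, q=0: 1
p=0, q=1: 1
p=1, q=0: 1
p=1, q=1: 0
Count of True = 3

3


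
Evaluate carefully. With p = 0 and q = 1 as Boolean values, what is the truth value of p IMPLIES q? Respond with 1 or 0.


p = 0, q = 1
Operation: p IMPLIES q
Evaluate: 0 IMPLIES 1 = 1

1


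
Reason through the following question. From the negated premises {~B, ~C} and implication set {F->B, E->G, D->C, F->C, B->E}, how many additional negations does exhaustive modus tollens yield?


Initial negated facts: {~B, ~C}
Apply modus tollens to closure:
  ~B and F->B  =>  ~F
  ~C and D->C  =>  ~D
Final negated: {~B, ~C, ~D, ~F}
New negations: {~D, ~F}
Count = 2

2


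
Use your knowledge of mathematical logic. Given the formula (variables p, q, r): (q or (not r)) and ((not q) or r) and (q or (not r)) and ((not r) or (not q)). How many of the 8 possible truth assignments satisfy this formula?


Evaluate all 8 assignments for p, q, r:
p=0, q=0, r=0: 1
p=0, q=0, r=1: 0
p=0, q=1, r=0: 0
p=0, q=1, r=1: 0
p=1, q=0, r=0: 1
p=1, q=0, r=1: 0
p=1, q=1, r=0: 0
p=1, q=1, r=1: 0
Satisfying count = 2

2


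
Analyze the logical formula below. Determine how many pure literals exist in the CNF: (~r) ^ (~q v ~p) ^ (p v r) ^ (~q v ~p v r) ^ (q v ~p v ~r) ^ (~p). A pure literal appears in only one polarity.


Check each variable for pure literal status:
p: mixed (not pure)
q: mixed (not pure)
r: mixed (not pure)
Pure literal count = 0

0


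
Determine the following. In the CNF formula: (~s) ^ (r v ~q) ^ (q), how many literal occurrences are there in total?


Counting literals in each clause:
Clause 1: 1 literal(s)
Clause 2: 2 literal(s)
Clause 3: 1 literal(s)
Total = 4

4


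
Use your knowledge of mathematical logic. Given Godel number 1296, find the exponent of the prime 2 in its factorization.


Factorize 1296 by dividing by 2 repeatedly.
Division steps: 2 divides 1296 exactly 4 time(s).
Exponent of 2 = 4

4


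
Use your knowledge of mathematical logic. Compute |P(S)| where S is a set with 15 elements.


The power set of a set with n elements has 2^n elements.
|P(S)| = 2^15 = 32768

32768


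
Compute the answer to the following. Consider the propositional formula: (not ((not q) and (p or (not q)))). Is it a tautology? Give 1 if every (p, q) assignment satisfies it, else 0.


Check all 4 assignments:
p=0, q=0: 0
p=0, q=1: 1
p=1, q=0: 0
p=1, q=1: 1
Satisfying count = 2/4.
Tautology iff count = 4: no.

0


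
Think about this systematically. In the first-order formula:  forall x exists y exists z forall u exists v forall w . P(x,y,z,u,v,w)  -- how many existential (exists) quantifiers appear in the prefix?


Quantifier prefix: forall x exists y exists z forall u exists v forall w
Mark each quantifier type:
  U E E U E U
Universal count = 3, Existential count = 3
Asked for existential (exists) quantifiers: 3

3


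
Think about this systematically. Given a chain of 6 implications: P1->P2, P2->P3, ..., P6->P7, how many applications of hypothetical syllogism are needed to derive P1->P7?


With 6 implications in a chain connecting 7 propositions:
P1->P2, P2->P3, ..., P6->P7
Steps needed = (number of implications) - 1 = 6 - 1 = 5

5


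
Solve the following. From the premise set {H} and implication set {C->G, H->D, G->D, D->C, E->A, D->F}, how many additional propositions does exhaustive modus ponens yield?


Initial facts: {H}
Apply modus ponens to closure:
  H and H->D  =>  D
  D and D->C  =>  C
  D and D->F  =>  F
  C and C->G  =>  G
Final known: {C, D, F, G, H}
New propositions: {C, D, F, G}
Count = 4

4


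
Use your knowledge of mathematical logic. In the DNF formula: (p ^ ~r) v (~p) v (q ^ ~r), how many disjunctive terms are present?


A DNF formula is a disjunction of terms (conjunctions).
Terms are separated by v.
Counting the disjuncts: 3 terms.

3


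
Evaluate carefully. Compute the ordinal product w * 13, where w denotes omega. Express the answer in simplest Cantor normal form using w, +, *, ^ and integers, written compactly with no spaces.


Compute w * 13.
Ordinal * is associative and left-distributive over +, but NOT commutative; for finite n>1, n*w = w but w*n stays w*n.
w * 13 means 13 copies of w concatenated: w*13.
Result = w*13

w*13


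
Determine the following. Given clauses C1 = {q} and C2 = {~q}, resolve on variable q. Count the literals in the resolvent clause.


Remove q from C1 and ~q from C2.
C1 remainder: {}
C2 remainder: {}
Union (resolvent): {} (empty clause)
Resolvent has 0 literal(s).

0


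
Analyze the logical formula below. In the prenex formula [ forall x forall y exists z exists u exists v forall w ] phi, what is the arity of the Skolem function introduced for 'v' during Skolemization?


Quantifier prefix: forall x forall y exists z exists u exists v forall w
'v' is existentially quantified at position 5.
Universal variables preceding it: x, y
Skolem function arity = 2

2


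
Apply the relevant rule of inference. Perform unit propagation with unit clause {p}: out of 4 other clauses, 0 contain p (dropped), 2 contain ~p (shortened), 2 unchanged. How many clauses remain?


Satisfied (removed): 0
Shortened (remain): 2
Unchanged (remain): 2
Remaining = 2 + 2 = 4

4


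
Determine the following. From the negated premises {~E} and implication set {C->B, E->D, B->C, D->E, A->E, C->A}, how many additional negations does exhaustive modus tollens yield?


Initial negated facts: {~E}
Apply modus tollens to closure:
  ~E and D->E  =>  ~D
  ~E and A->E  =>  ~A
  ~A and C->A  =>  ~C
  ~C and B->C  =>  ~B
Final negated: {~A, ~B, ~C, ~D, ~E}
New negations: {~A, ~B, ~C, ~D}
Count = 4

4


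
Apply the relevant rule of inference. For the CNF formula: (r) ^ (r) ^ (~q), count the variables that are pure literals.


Check each variable for pure literal status:
p: absent (not pure)
q: pure negative
r: pure positive
Pure literal count = 2

2


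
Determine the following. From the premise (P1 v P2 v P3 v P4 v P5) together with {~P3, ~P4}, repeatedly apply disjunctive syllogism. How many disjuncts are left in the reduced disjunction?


Original disjuncts (5): P1, P2, P3, P4, P5
Negated (eliminate): ~P3, ~P4
Remaining disjuncts: P1, P2, P5
Count = 5 - 2 = 3

3


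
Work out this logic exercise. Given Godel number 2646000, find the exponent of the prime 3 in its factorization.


Factorize 2646000 by dividing by 3 repeatedly.
Division steps: 3 divides 2646000 exactly 3 time(s).
Exponent of 3 = 3

3


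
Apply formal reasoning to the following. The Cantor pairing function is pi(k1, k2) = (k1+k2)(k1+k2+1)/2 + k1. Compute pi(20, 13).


k1 + k2 = 33
(k1+k2)(k1+k2+1)/2 = 33 * 34 / 2 = 561
pi = 561 + 20 = 581

581


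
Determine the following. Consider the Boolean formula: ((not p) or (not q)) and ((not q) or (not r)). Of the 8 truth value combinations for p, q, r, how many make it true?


Evaluate all 8 assignments for p, q, r:
p=0, q=0, r=0: 1
p=0, q=0, r=1: 1
p=0, q=1, r=0: 1
p=0, q=1, r=1: 0
p=1, q=0, r=0: 1
p=1, q=0, r=1: 1
p=1, q=1, r=0: 0
p=1, q=1, r=1: 0
Satisfying count = 5

5


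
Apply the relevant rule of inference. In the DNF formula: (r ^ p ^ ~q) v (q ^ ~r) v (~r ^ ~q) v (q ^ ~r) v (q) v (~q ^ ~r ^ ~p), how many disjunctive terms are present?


A DNF formula is a disjunction of terms (conjunctions).
Terms are separated by v.
Counting the disjuncts: 6 terms.

6


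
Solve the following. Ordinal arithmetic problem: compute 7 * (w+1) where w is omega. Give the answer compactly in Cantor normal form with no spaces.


Compute 7 * (w+1).
Ordinal * is associative and left-distributive over +, but NOT commutative; for finite n>1, n*w = w but w*n stays w*n.
By left-distributivity: 7 * (w+1) = 7*w + 7*1 = w + 7 = w+7.
Result = w+7

w+7


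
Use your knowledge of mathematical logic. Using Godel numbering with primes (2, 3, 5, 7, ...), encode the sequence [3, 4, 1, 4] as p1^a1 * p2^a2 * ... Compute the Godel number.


Encode each element as an exponent of the corresponding prime:
  2^3 = 8
  3^4 = 81
  5^1 = 5
  7^4 = 2401
Product = 8 * 81 * 5 * 2401 = 7779240

7779240


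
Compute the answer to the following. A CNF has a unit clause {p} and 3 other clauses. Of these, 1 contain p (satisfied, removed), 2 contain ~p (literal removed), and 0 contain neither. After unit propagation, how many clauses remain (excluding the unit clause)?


Satisfied (removed): 1
Shortened (remain): 2
Unchanged (remain): 0
Remaining = 2 + 0 = 2

2


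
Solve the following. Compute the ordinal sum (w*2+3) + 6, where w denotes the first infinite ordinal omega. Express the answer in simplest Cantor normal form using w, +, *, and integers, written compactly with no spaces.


Compute (w*2+3) + 6.
Ordinal + is associative but NOT commutative; for finite n>0, n + w = w but w + n stays w+n.
By associativity: (w*2+3) + 6 = w*2 + (3+6) = w*2+9.
Result = w*2+9

w*2+9


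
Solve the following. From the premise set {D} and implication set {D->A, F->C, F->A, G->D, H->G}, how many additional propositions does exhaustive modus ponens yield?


Initial facts: {D}
Apply modus ponens to closure:
  D and D->A  =>  A
Final known: {A, D}
New propositions: {A}
Count = 1

1


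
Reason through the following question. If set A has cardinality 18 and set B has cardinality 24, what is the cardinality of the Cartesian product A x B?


The Cartesian product A x B contains all ordered pairs (a, b).
|A x B| = |A| * |B| = 18 * 24 = 432

432


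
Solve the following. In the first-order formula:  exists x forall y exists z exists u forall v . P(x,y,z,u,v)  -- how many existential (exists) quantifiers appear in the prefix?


Quantifier prefix: exists x forall y exists z exists u forall v
Mark each quantifier type:
  E U E E U
Universal count = 2, Existential count = 3
Asked for existential (exists) quantifiers: 3

3


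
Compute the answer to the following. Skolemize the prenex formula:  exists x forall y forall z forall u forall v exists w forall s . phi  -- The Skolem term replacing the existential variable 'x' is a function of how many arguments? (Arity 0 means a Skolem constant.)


Quantifier prefix: exists x forall y forall z forall u forall v exists w forall s
'x' is existentially quantified at position 1.
No universal quantifiers precede it.
Skolem function arity = 0 (a Skolem constant)

0


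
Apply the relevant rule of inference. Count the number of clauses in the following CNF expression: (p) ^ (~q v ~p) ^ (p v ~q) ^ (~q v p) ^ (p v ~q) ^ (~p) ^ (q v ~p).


A CNF formula is a conjunction of clauses.
Clauses are separated by ^.
Counting the conjuncts: 7 clauses.

7


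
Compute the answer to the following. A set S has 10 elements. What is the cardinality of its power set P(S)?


The power set of a set with n elements has 2^n elements.
|P(S)| = 2^10 = 1024

1024


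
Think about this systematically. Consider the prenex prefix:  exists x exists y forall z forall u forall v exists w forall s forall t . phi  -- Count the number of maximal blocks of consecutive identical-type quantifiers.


Quantifier-type sequence: E E A A A E A A  (A=forall, E=exists)
Group into maximal same-type runs:
  Ex2 | Ax3 | Ex1 | Ax2
Number of blocks = 4

4


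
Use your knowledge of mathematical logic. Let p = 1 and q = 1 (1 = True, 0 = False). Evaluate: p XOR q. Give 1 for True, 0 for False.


p = 1, q = 1
Operation: p XOR q
Evaluate: 1 XOR 1 = 0

0


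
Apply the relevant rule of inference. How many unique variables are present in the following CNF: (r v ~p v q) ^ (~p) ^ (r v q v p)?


Identify each variable that appears in the formula.
Variables found: p, q, r
Count = 3

3


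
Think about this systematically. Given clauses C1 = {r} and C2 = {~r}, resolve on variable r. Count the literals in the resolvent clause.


Remove r from C1 and ~r from C2.
C1 remainder: {}
C2 remainder: {}
Union (resolvent): {} (empty clause)
Resolvent has 0 literal(s).

0


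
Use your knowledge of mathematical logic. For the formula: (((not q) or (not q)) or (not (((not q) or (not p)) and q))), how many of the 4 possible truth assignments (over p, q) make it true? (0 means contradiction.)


Check all 4 assignments:
p=0, q=0: 1
p=0, q=1: 0
p=1, q=0: 1
p=1, q=1: 1
Count of True = 3

3


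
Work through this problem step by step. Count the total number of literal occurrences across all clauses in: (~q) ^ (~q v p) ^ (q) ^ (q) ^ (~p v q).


Counting literals in each clause:
Clause 1: 1 literal(s)
Clause 2: 2 literal(s)
Clause 3: 1 literal(s)
Clause 4: 1 literal(s)
Clause 5: 2 literal(s)
Total = 7

7


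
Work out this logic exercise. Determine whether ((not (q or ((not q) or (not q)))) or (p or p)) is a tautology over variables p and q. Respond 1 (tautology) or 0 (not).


Check all 4 assignments:
p=0, q=0: 0
p=0, q=1: 0
p=1, q=0: 1
p=1, q=1: 1
Satisfying count = 2/4.
Tautology iff count = 4: no.

0


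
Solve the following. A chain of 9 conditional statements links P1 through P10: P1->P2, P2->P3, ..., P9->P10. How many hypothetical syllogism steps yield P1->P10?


With 9 implications in a chain connecting 10 propositions:
P1->P2, P2->P3, ..., P9->P10
Steps needed = (number of implications) - 1 = 9 - 1 = 8

8


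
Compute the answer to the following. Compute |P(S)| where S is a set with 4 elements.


The power set of a set with n elements has 2^n elements.
|P(S)| = 2^4 = 16

16


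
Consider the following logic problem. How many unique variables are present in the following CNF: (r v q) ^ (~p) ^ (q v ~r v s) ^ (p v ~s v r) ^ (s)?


Identify each variable that appears in the formula.
Variables found: p, q, r, s
Count = 4

4


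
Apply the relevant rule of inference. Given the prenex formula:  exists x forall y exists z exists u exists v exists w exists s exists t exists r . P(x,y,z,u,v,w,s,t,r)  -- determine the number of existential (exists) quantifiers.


Quantifier prefix: exists x forall y exists z exists u exists v exists w exists s exists t exists r
Mark each quantifier type:
  E U E E E E E E E
Universal count = 1, Existential count = 8
Asked for existential (exists) quantifiers: 8

8


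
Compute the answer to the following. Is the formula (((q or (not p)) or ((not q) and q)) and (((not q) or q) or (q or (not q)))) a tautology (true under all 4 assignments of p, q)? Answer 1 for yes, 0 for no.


Check all 4 assignments:
p=0, q=0: 1
p=0, q=1: 1
p=1, q=0: 0
p=1, q=1: 1
Satisfying count = 3/4.
Tautology iff count = 4: no.

0


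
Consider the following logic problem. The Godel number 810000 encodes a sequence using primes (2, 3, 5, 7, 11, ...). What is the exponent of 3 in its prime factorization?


Factorize 810000 by dividing by 3 repeatedly.
Division steps: 3 divides 810000 exactly 4 time(s).
Exponent of 3 = 4

4


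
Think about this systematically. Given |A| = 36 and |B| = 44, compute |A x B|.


The Cartesian product A x B contains all ordered pairs (a, b).
|A x B| = |A| * |B| = 36 * 44 = 1584

1584


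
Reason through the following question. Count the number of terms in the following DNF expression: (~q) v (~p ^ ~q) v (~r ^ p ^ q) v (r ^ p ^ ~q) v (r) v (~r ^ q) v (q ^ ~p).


A DNF formula is a disjunction of terms (conjunctions).
Terms are separated by v.
Counting the disjuncts: 7 terms.

7


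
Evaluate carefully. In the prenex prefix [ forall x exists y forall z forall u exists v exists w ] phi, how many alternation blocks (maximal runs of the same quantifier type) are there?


Quantifier-type sequence: A E A A E E  (A=forall, E=exists)
Group into maximal same-type runs:
  Ax1 | Ex1 | Ax2 | Ex2
Number of blocks = 4

4


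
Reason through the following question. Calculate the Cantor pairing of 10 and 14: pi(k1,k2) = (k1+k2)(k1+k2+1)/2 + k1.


k1 + k2 = 24
(k1+k2)(k1+k2+1)/2 = 24 * 25 / 2 = 300
pi = 300 + 10 = 310

310


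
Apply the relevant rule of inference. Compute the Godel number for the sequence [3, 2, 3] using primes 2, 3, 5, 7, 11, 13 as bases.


Encode each element as an exponent of the corresponding prime:
  2^3 = 8
  3^2 = 9
  5^3 = 125
Product = 8 * 9 * 125 = 9000

9000


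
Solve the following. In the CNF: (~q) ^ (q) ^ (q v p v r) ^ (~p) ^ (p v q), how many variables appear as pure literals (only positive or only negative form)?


Check each variable for pure literal status:
p: mixed (not pure)
q: mixed (not pure)
r: pure positive
Pure literal count = 1

1


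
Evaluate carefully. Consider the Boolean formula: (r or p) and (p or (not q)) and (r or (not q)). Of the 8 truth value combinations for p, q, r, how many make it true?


Evaluate all 8 assignments for p, q, r:
p=0, q=0, r=0: 0
p=0, q=0, r=1: 1
p=0, q=1, r=0: 0
p=0, q=1, r=1: 0
p=1, q=0, r=0: 1
p=1, q=0, r=1: 1
p=1, q=1, r=0: 0
p=1, q=1, r=1: 1
Satisfying count = 4

4


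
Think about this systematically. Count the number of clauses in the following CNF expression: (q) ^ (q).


A CNF formula is a conjunction of clauses.
Clauses are separated by ^.
Counting the conjuncts: 2 clauses.

2


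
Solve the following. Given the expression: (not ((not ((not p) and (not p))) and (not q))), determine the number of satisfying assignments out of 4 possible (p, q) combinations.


Check all 4 assignments:
p=0, q=0: 1
p=0, q=1: 1
p=1, q=0: 0
p=1, q=1: 1
Count of True = 3

3


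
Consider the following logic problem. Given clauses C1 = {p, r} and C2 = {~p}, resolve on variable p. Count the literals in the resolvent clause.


Remove p from C1 and ~p from C2.
C1 remainder: {r}
C2 remainder: {}
Union (resolvent): {r}
Resolvent has 1 literal(s).

1


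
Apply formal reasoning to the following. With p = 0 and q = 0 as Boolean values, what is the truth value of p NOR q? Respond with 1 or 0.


p = 0, q = 0
Operation: p NOR q
Evaluate: 0 NOR 0 = 1

1


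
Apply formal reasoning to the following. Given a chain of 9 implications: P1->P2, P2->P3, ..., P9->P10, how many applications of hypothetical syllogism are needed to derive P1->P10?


With 9 implications in a chain connecting 10 propositions:
P1->P2, P2->P3, ..., P9->P10
Steps needed = (number of implications) - 1 = 9 - 1 = 8

8


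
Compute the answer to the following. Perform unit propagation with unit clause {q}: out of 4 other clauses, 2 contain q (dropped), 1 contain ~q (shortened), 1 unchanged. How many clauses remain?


Satisfied (removed): 2
Shortened (remain): 1
Unchanged (remain): 1
Remaining = 1 + 1 = 2

2


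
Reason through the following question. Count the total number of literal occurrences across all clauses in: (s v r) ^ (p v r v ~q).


Counting literals in each clause:
Clause 1: 2 literal(s)
Clause 2: 3 literal(s)
Total = 5

5


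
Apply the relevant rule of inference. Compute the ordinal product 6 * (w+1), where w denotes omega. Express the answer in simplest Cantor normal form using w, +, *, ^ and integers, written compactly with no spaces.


Compute 6 * (w+1).
Ordinal * is associative and left-distributive over +, but NOT commutative; for finite n>1, n*w = w but w*n stays w*n.
By left-distributivity: 6 * (w+1) = 6*w + 6*1 = w + 6 = w+6.
Result = w+6

w+6


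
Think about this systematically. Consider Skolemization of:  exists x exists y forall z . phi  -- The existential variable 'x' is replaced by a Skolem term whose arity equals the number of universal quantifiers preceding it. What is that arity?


Quantifier prefix: exists x exists y forall z
'x' is existentially quantified at position 1.
No universal quantifiers precede it.
Skolem function arity = 0 (a Skolem constant)

0


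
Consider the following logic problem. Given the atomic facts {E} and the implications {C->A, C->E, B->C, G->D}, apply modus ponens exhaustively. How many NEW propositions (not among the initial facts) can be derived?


Initial facts: {E}
Apply modus ponens to closure:
  (no implication fires)
Final known: {E}
New propositions: {(none)}
Count = 0

0


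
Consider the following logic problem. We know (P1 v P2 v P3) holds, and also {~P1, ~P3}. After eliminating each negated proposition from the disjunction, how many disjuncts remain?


Original disjuncts (3): P1, P2, P3
Negated (eliminate): ~P1, ~P3
Remaining disjuncts: P2
Count = 3 - 2 = 1

1


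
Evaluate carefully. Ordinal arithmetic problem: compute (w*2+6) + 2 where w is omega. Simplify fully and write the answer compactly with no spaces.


Compute (w*2+6) + 2.
Ordinal + is associative but NOT commutative; for finite n>0, n + w = w but w + n stays w+n.
By associativity: (w*2+6) + 2 = w*2 + (6+2) = w*2+8.
Result = w*2+8

w*2+8


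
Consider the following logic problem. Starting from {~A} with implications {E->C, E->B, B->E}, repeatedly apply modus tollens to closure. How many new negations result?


Initial negated facts: {~A}
Apply modus tollens to closure:
  (no implication fires)
Final negated: {~A}
New negations: {(none)}
Count = 0

0


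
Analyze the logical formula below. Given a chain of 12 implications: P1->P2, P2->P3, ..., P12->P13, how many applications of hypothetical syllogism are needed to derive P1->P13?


With 12 implications in a chain connecting 13 propositions:
P1->P2, P2->P3, ..., P12->P13
Steps needed = (number of implications) - 1 = 12 - 1 = 11

11


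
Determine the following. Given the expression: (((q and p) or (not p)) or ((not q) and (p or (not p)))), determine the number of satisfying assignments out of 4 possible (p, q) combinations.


Check all 4 assignments:
p=0, q=0: 1
p=0, q=1: 1
p=1, q=0: 1
p=1, q=1: 1
Count of True = 4

4


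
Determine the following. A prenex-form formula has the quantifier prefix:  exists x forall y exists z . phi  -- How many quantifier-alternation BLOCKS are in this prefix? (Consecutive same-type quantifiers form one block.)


Quantifier-type sequence: E A E  (A=forall, E=exists)
Group into maximal same-type runs:
  Ex1 | Ax1 | Ex1
Number of blocks = 3

3


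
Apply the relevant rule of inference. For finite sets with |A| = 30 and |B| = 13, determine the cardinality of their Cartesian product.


The Cartesian product A x B contains all ordered pairs (a, b).
|A x B| = |A| * |B| = 30 * 13 = 390

390


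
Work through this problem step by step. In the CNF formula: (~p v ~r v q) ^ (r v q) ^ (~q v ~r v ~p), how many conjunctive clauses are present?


A CNF formula is a conjunction of clauses.
Clauses are separated by ^.
Counting the conjuncts: 3 clauses.

3


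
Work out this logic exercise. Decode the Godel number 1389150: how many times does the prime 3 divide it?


Factorize 1389150 by dividing by 3 repeatedly.
Division steps: 3 divides 1389150 exactly 4 time(s).
Exponent of 3 = 4

4


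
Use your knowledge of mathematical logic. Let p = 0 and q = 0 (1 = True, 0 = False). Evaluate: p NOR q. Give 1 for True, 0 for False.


p = 0, q = 0
Operation: p NOR q
Evaluate: 0 NOR 0 = 1

1


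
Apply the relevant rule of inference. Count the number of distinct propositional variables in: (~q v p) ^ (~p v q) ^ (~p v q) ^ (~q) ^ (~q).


Identify each variable that appears in the formula.
Variables found: p, q
Count = 2

2


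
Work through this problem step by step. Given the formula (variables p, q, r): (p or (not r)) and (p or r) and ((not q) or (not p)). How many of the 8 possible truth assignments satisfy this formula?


Evaluate all 8 assignments for p, q, r:
p=0, q=0, r=0: 0
p=0, q=0, r=1: 0
p=0, q=1, r=0: 0
p=0, q=1, r=1: 0
p=1, q=0, r=0: 1
p=1, q=0, r=1: 1
p=1, q=1, r=0: 0
p=1, q=1, r=1: 0
Satisfying count = 2

2


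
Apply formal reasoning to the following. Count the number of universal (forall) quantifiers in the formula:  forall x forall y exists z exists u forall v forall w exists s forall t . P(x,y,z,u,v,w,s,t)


Quantifier prefix: forall x forall y exists z exists u forall v forall w exists s forall t
Mark each quantifier type:
  U U E E U U E U
Universal count = 5, Existential count = 3
Asked for universal (forall) quantifiers: 5

5


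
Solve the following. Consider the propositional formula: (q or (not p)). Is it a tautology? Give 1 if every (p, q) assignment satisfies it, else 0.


Check all 4 assignments:
p=0, q=0: 1
p=0, q=1: 1
p=1, q=0: 0
p=1, q=1: 1
Satisfying count = 3/4.
Tautology iff count = 4: no.

0


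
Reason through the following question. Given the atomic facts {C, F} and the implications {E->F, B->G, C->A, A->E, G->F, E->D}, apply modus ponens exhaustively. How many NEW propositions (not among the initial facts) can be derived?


Initial facts: {C, F}
Apply modus ponens to closure:
  C and C->A  =>  A
  A and A->E  =>  E
  E and E->D  =>  D
Final known: {A, C, D, E, F}
New propositions: {A, D, E}
Count = 3

3


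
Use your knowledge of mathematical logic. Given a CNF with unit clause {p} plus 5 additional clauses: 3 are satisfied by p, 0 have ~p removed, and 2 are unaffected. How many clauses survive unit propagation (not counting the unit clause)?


Satisfied (removed): 3
Shortened (remain): 0
Unchanged (remain): 2
Remaining = 0 + 2 = 2

2


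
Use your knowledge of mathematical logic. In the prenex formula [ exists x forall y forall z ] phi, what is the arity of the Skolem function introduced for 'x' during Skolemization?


Quantifier prefix: exists x forall y forall z
'x' is existentially quantified at position 1.
No universal quantifiers precede it.
Skolem function arity = 0 (a Skolem constant)

0


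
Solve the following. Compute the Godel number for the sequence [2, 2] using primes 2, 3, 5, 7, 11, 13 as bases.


Encode each element as an exponent of the corresponding prime:
  2^2 = 4
  3^2 = 9
Product = 4 * 9 = 36

36


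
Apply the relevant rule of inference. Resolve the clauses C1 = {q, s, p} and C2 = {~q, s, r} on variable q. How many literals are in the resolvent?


Remove q from C1 and ~q from C2.
C1 remainder: {s, p}
C2 remainder: {s, r}
Union (resolvent): {p, r, s}
Resolvent has 3 literal(s).

3


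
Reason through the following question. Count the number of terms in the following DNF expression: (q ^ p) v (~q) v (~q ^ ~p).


A DNF formula is a disjunction of terms (conjunctions).
Terms are separated by v.
Counting the disjuncts: 3 terms.

3


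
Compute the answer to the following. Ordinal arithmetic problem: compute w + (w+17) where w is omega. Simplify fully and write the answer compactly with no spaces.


Compute w + (w+17).
Ordinal + is associative but NOT commutative; for finite n>0, n + w = w but w + n stays w+n.
w + (w+17) = (w+w) + 17 = w*2+17.
Result = w*2+17

w*2+17


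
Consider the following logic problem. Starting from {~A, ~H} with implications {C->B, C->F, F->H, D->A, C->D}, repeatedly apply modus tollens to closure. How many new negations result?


Initial negated facts: {~A, ~H}
Apply modus tollens to closure:
  ~H and F->H  =>  ~F
  ~A and D->A  =>  ~D
  ~D and C->D  =>  ~C
Final negated: {~A, ~C, ~D, ~F, ~H}
New negations: {~C, ~D, ~F}
Count = 3

3


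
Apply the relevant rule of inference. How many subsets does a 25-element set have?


The power set of a set with n elements has 2^n elements.
|P(S)| = 2^25 = 33554432

33554432


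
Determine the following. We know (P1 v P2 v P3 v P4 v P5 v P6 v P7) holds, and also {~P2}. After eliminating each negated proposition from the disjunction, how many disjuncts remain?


Original disjuncts (7): P1, P2, P3, P4, P5, P6, P7
Negated (eliminate): ~P2
Remaining disjuncts: P1, P3, P4, P5, P6, P7
Count = 7 - 1 = 6

6


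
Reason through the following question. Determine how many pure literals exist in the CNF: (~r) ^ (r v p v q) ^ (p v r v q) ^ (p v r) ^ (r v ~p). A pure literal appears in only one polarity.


Check each variable for pure literal status:
p: mixed (not pure)
q: pure positive
r: mixed (not pure)
Pure literal count = 1

1


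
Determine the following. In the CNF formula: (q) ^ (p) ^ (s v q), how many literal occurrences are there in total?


Counting literals in each clause:
Clause 1: 1 literal(s)
Clause 2: 1 literal(s)
Clause 3: 2 literal(s)
Total = 4

4


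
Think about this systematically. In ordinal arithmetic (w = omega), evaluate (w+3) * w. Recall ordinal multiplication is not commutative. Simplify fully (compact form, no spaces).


Compute (w+3) * w.
Ordinal * is associative and left-distributive over +, but NOT commutative; for finite n>1, n*w = w but w*n stays w*n.
(w+3) * w = sup{(w+3)*k : k<w} = sup{w*k+3} = w^2 (the +3 tail is absorbed in the limit).
Result = w^2

w^2


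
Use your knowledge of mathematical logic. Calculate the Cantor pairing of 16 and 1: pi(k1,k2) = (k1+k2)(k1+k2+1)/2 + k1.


k1 + k2 = 17
(k1+k2)(k1+k2+1)/2 = 17 * 18 / 2 = 153
pi = 153 + 16 = 169

169


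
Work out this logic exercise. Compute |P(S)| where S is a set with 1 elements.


The power set of a set with n elements has 2^n elements.
|P(S)| = 2^1 = 2

2


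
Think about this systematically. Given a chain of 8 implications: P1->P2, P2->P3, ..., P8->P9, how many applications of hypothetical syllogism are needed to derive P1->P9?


With 8 implications in a chain connecting 9 propositions:
P1->P2, P2->P3, ..., P8->P9
Steps needed = (number of implications) - 1 = 8 - 1 = 7

7


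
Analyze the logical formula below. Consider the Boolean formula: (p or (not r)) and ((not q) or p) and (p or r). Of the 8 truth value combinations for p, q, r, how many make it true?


Evaluate all 8 assignments for p, q, r:
p=0, q=0, r=0: 0
p=0, q=0, r=1: 0
p=0, q=1, r=0: 0
p=0, q=1, r=1: 0
p=1, q=0, r=0: 1
p=1, q=0, r=1: 1
p=1, q=1, r=0: 1
p=1, q=1, r=1: 1
Satisfying count = 4

4


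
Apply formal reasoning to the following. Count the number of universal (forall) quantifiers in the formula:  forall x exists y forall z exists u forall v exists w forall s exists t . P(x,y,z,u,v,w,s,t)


Quantifier prefix: forall x exists y forall z exists u forall v exists w forall s exists t
Mark each quantifier type:
  U E U E U E U E
Universal count = 4, Existential count = 4
Asked for universal (forall) quantifiers: 4

4


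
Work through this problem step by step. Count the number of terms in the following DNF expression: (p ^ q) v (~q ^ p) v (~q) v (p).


A DNF formula is a disjunction of terms (conjunctions).
Terms are separated by v.
Counting the disjuncts: 4 terms.

4


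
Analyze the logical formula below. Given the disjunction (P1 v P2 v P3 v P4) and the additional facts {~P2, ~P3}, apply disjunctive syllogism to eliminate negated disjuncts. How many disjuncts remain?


Original disjuncts (4): P1, P2, P3, P4
Negated (eliminate): ~P2, ~P3
Remaining disjuncts: P1, P4
Count = 4 - 2 = 2

2


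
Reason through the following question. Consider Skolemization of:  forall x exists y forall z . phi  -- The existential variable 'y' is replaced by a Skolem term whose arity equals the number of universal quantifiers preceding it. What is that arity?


Quantifier prefix: forall x exists y forall z
'y' is existentially quantified at position 2.
Universal variables preceding it: x
Skolem function arity = 1

1


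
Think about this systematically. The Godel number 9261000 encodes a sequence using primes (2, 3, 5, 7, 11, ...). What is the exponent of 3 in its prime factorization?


Factorize 9261000 by dividing by 3 repeatedly.
Division steps: 3 divides 9261000 exactly 3 time(s).
Exponent of 3 = 3

3


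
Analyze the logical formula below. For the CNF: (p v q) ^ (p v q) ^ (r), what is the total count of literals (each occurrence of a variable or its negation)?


Counting literals in each clause:
Clause 1: 2 literal(s)
Clause 2: 2 literal(s)
Clause 3: 1 literal(s)
Total = 5

5


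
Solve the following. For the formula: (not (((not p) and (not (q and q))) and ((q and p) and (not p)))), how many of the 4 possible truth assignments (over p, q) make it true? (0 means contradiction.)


Check all 4 assignments:
p=0, q=0: 1
p=0, q=1: 1
p=1, q=0: 1
p=1, q=1: 1
Count of True = 4

4


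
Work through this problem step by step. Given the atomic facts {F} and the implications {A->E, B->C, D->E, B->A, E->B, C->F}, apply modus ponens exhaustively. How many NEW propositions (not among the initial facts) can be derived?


Initial facts: {F}
Apply modus ponens to closure:
  (no implication fires)
Final known: {F}
New propositions: {(none)}
Count = 0

0
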